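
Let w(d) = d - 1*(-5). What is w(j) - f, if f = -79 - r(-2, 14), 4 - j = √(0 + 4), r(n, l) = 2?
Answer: 88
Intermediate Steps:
j = 2 (j = 4 - √(0 + 4) = 4 - √4 = 4 - 1*2 = 4 - 2 = 2)
f = -81 (f = -79 - 1*2 = -79 - 2 = -81)
w(d) = 5 + d (w(d) = d + 5 = 5 + d)
w(j) - f = (5 + 2) - 1*(-81) = 7 + 81 = 88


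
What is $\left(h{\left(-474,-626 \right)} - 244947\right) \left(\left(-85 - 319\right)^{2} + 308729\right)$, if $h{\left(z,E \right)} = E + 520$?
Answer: $-115651538085$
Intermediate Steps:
$h{\left(z,E \right)} = 520 + E$
$\left(h{\left(-474,-626 \right)} - 244947\right) \left(\left(-85 - 319\right)^{2} + 308729\right) = \left(\left(520 - 626\right) - 244947\right) \left(\left(-85 - 319\right)^{2} + 308729\right) = \left(-106 - 244947\right) \left(\left(-404\right)^{2} + 308729\right) = - 245053 \left(163216 + 308729\right) = \left(-245053\right) 471945 = -115651538085$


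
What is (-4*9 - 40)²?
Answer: 5776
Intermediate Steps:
(-4*9 - 40)² = (-36 - 40)² = (-76)² = 5776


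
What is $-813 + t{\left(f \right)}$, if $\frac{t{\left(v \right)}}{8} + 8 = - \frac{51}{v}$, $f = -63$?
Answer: $- \frac{18281}{21} \approx -870.52$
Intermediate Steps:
$t{\left(v \right)} = -64 - \frac{408}{v}$ ($t{\left(v \right)} = -64 + 8 \left(- \frac{51}{v}\right) = -64 - \frac{408}{v}$)
$-813 + t{\left(f \right)} = -813 - \left(64 + \frac{408}{-63}\right) = -813 - \frac{1208}{21} = - \frac{18281}{21}$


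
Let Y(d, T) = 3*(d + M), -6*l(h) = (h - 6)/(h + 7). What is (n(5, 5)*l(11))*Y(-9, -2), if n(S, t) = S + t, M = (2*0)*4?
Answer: 25/2 ≈ 12.500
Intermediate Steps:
M = 0 (M = 0*4 = 0)
l(h) = -(-6 + h)/(6*(7 + h)) (l(h) = -(h - 6)/(6*(h + 7)) = -(-6 + h)/(6*(7 + h)))
Y(d, T) = 3*d (Y(d, T) = 3*(d + 0) = 3*d)
(n(5, 5)*l(11))*Y(-9, -2) = ((5 + 5)*((6 - 1*11)/(6*(7 + 11))))*(3*(-9)) = (10*((⅙)*(6 - 11)/18))*(-27) = (10*((⅙)*(1/18)*(-5)))*(-27) = (10*(-5/108))*(-27) = -25/54*(-27) = 25/2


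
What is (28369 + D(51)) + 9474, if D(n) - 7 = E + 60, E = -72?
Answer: 37838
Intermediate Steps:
D(n) = -5 (D(n) = 7 + (-72 + 60) = 7 - 12 = -5)
(28369 + D(51)) + 9474 = (28369 - 5) + 9474 = 28364 + 9474 = 37838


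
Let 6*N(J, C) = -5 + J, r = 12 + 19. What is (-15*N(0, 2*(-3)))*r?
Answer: 775/2 ≈ 387.50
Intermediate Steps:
r = 31
N(J, C) = -⅚ + J/6 (N(J, C) = (-5 + J)/6 = -⅚ + J/6)
(-15*N(0, 2*(-3)))*r = -15*(-⅚ + (⅙)*0)*31 = -15*(-⅚ + 0)*31 = -15*(-⅚)*31 = (25/2)*31 = 775/2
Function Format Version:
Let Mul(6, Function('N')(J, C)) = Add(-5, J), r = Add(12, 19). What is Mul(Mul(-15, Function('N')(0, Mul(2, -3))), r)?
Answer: Rational(775, 2) ≈ 387.50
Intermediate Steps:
r = 31
Function('N')(J, C) = Add(Rational(-5, 6), Mul(Rational(1, 6), J)) (Function('N')(J, C) = Mul(Rational(1, 6), Add(-5, J)) = Add(Rational(-5, 6), Mul(Rational(1, 6), J)))
Mul(Mul(-15, Function('N')(0, Mul(2, -3))), r) = Mul(Mul(-15, Add(Rational(-5, 6), Mul(Rational(1, 6), 0))), 31) = Mul(Mul(-15, Add(Rational(-5, 6), 0)), 31) = Mul(Mul(-15, Rational(-5, 6)), 31) = Mul(Rational(25, 2), 31) = Rational(775, 2)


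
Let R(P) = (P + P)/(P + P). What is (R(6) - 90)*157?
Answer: -13973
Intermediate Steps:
R(P) = 1 (R(P) = (2*P)/((2*P)) = (2*P)*(1/(2*P)) = 1)
(R(6) - 90)*157 = (1 - 90)*157 = -89*157 = -13973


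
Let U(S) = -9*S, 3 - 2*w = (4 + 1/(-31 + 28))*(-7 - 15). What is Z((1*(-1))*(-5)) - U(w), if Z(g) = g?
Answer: 763/2 ≈ 381.50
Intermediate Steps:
w = 251/6 (w = 3/2 - (4 + 1/(-31 + 28))*(-7 - 15)/2 = 3/2 - (4 + 1/(-3))*(-22)/2 = 3/2 - (4 - ⅓)*(-22)/2 = 3/2 - 11*(-22)/6 = 3/2 - ½*(-242/3) = 3/2 + 121/3 = 251/6 ≈ 41.833)
Z((1*(-1))*(-5)) - U(w) = (1*(-1))*(-5) - (-9)*251/6 = -1*(-5) - 1*(-753/2) = 5 + 753/2 = 763/2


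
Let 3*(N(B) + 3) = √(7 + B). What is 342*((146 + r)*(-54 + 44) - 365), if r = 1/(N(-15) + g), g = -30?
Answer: -6121271610/9809 + 20520*I*√2/9809 ≈ -6.2405e+5 + 2.9585*I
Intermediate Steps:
N(B) = -3 + √(7 + B)/3
r = 1/(-33 + 2*I*√2/3) (r = 1/((-3 + √(7 - 15)/3) - 30) = 1/((-3 + √(-8)/3) - 30) = 1/((-3 + (2*I*√2)/3) - 30) = 1/((-3 + 2*I*√2/3) - 30) = 1/(-33 + 2*I*√2/3) ≈ -0.030278 - 0.00086505*I)
342*((146 + r)*(-54 + 44) - 365) = 342*((146 + (-297/9809 - 6*I*√2/9809))*(-54 + 44) - 365) = 342*((1431817/9809 - 6*I*√2/9809)*(-10) - 365) = 342*((-14318170/9809 + 60*I*√2/9809) - 365) = 342*(-17898455/9809 + 60*I*√2/9809) = -6121271610/9809 + 20520*I*√2/9809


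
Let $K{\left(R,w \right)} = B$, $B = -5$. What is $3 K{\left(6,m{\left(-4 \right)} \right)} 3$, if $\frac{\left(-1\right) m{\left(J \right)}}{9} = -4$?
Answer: $-45$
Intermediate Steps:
$m{\left(J \right)} = 36$ ($m{\left(J \right)} = \left(-9\right) \left(-4\right) = 36$)
$K{\left(R,w \right)} = -5$
$3 K{\left(6,m{\left(-4 \right)} \right)} 3 = 3 \left(-5\right) 3 = \left(-15\right) 3 = -45$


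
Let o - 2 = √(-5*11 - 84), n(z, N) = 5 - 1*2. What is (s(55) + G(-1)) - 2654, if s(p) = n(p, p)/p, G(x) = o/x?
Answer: -146077/55 - I*√139 ≈ -2655.9 - 11.79*I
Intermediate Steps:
n(z, N) = 3 (n(z, N) = 5 - 2 = 3)
o = 2 + I*√139 (o = 2 + √(-5*11 - 84) = 2 + √(-55 - 84) = 2 + √(-139) = 2 + I*√139 ≈ 2.0 + 11.79*I)
G(x) = (2 + I*√139)/x
s(p) = 3/p
(s(55) + G(-1)) - 2654 = (3/55 + (2 + I*√139)/(-1)) - 2654 = (3*(1/55) - (2 + I*√139)) - 2654 = (3/55 + (-2 - I*√139)) - 2654 = (-107/55 - I*√139) - 2654 = -146077/55 - I*√139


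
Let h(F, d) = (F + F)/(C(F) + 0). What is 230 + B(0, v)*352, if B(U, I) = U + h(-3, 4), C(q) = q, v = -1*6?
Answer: 934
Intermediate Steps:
v = -6
h(F, d) = 2 (h(F, d) = (F + F)/(F + 0) = (2*F)/F = 2)
B(U, I) = 2 + U (B(U, I) = U + 2 = 2 + U)
230 + B(0, v)*352 = 230 + (2 + 0)*352 = 230 + 2*352 = 230 + 704 = 934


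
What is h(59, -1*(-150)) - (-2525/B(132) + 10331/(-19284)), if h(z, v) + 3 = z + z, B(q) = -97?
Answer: 167423027/1870548 ≈ 89.505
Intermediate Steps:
h(z, v) = -3 + 2*z (h(z, v) = -3 + (z + z) = -3 + 2*z)
h(59, -1*(-150)) - (-2525/B(132) + 10331/(-19284)) = (-3 + 2*59) - (-2525/(-97) + 10331/(-19284)) = (-3 + 118) - (-2525*(-1/97) + 10331*(-1/19284)) = 115 - (2525/97 - 10331/19284) = 115 - 1*47689993/1870548 = 115 - 47689993/1870548 = 167423027/1870548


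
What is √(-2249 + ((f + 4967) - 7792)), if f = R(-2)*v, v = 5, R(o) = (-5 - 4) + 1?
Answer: I*√5114 ≈ 71.512*I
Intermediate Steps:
R(o) = -8 (R(o) = -9 + 1 = -8)
f = -40 (f = -8*5 = -40)
√(-2249 + ((f + 4967) - 7792)) = √(-2249 + ((-40 + 4967) - 7792)) = √(-2249 + (4927 - 7792)) = √(-2249 - 2865) = √(-5114) = I*√5114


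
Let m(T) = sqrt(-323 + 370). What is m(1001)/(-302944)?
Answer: -sqrt(47)/302944 ≈ -2.2630e-5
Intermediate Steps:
m(T) = sqrt(47)
m(1001)/(-302944) = sqrt(47)/(-302944) = sqrt(47)*(-1/302944) = -sqrt(47)/302944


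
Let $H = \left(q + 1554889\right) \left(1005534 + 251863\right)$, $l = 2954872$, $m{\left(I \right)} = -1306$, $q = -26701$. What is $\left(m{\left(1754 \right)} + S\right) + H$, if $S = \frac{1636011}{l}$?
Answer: $\frac{5677901803759103771}{2954872} \approx 1.9215 \cdot 10^{12}$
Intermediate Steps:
$H = 1921539006636$ ($H = \left(-26701 + 1554889\right) \left(1005534 + 251863\right) = 1528188 \cdot 1257397 = 1921539006636$)
$S = \frac{1636011}{2954872} \approx 0.55367$
$\left(m{\left(1754 \right)} + S\right) + H = \left(-1306 + \frac{1636011}{2954872}\right) + 1921539006636 = - \frac{3857426821}{2954872} + 1921539006636 = \frac{5677901803759103771}{2954872}$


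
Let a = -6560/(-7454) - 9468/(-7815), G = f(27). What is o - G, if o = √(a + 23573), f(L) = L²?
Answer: -729 + √2222222954157048945/9708835 ≈ -575.46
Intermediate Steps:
G = 729 (G = 27² = 729)
a = 20306812/9708835 (a = -6560*(-1/7454) - 9468*(-1/7815) = 3280/3727 + 3156/2605 = 20306812/9708835 ≈ 2.0916)
o = √2222222954157048945/9708835 (o = √(20306812/9708835 + 23573) = √(228886674267/9708835) = √2222222954157048945/9708835 ≈ 153.54)
o - G = √2222222954157048945/9708835 - 1*729 = √2222222954157048945/9708835 - 729 = -729 + √2222222954157048945/9708835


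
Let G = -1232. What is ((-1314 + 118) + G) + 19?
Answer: -2409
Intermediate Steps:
((-1314 + 118) + G) + 19 = ((-1314 + 118) - 1232) + 19 = (-1196 - 1232) + 19 = -2428 + 19 = -2409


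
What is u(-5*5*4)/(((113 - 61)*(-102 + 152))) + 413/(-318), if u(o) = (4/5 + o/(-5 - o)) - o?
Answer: -6187352/4909125 ≈ -1.2604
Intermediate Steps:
u(o) = 4/5 - o + o/(-5 - o) (u(o) = (4*(1/5) + o/(-5 - o)) - o = (4/5 + o/(-5 - o)) - o = 4/5 - o + o/(-5 - o))
u(-5*5*4)/(((113 - 61)*(-102 + 152))) + 413/(-318) = ((4 - (-5*5*4)**2 - 26*(-5*5)*4/5)/(5 - 5*5*4))/(((113 - 61)*(-102 + 152))) + 413/(-318) = ((4 - (-25*4)**2 - (-130)*4)/(5 - 25*4))/((52*50)) + 413*(-1/318) = ((4 - 1*(-100)**2 - 26/5*(-100))/(5 - 100))/2600 - 413/318 = ((4 - 1*10000 + 520)/(-95))*(1/2600) - 413/318 = -(4 - 10000 + 520)/95*(1/2600) - 413/318 = -1/95*(-9476)*(1/2600) - 413/318 = (9476/95)*(1/2600) - 413/318 = 2369/61750 - 413/318 = -6187352/4909125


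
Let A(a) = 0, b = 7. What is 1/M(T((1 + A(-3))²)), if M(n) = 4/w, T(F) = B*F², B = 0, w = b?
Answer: 7/4 ≈ 1.7500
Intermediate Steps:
w = 7
T(F) = 0 (T(F) = 0*F² = 0)
M(n) = 4/7
1/M(T((1 + A(-3))²)) = 1/(4/7) = 7/4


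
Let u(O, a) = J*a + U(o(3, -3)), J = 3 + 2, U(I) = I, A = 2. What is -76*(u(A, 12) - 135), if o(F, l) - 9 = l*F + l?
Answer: 5928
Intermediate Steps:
o(F, l) = 9 + l + F*l (o(F, l) = 9 + (l*F + l) = 9 + (F*l + l) = 9 + (l + F*l) = 9 + l + F*l)
J = 5
u(O, a) = -3 + 5*a (u(O, a) = 5*a + (9 - 3 + 3*(-3)) = 5*a + (9 - 3 - 9) = 5*a - 3 = -3 + 5*a)
-76*(u(A, 12) - 135) = -76*((-3 + 5*12) - 135) = -76*((-3 + 60) - 135) = -76*(57 - 135) = -76*(-78) = 5928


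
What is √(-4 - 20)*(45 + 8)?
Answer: 106*I*√6 ≈ 259.65*I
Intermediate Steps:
√(-4 - 20)*(45 + 8) = √(-24)*53 = (2*I*√6)*53 = 106*I*√6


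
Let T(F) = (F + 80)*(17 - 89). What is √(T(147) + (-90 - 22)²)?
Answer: 10*I*√38 ≈ 61.644*I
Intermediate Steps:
T(F) = -5760 - 72*F (T(F) = (80 + F)*(-72) = -5760 - 72*F)
√(T(147) + (-90 - 22)²) = √((-5760 - 72*147) + (-90 - 22)²) = √((-5760 - 10584) + (-112)²) = √(-16344 + 12544) = √(-3800) = 10*I*√38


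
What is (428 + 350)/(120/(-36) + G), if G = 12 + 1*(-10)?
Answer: -1167/2 ≈ -583.50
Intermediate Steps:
G = 2 (G = 12 - 10 = 2)
(428 + 350)/(120/(-36) + G) = (428 + 350)/(120/(-36) + 2) = 778/(120*(-1/36) + 2) = 778/(-10/3 + 2) = 778/(-4/3) = 778*(-3/4) = -1167/2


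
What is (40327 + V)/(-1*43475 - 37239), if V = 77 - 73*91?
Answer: -33761/80714 ≈ -0.41828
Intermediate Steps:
V = -6566 (V = 77 - 6643 = -6566)
(40327 + V)/(-1*43475 - 37239) = (40327 - 6566)/(-1*43475 - 37239) = 33761/(-43475 - 37239) = 33761/(-80714) = 33761*(-1/80714) = -33761/80714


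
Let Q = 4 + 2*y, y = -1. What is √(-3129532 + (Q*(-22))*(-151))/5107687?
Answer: 2*I*√780722/5107687 ≈ 0.00034598*I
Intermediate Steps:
Q = 2 (Q = 4 + 2*(-1) = 4 - 2 = 2)
√(-3129532 + (Q*(-22))*(-151))/5107687 = √(-3129532 + (2*(-22))*(-151))/5107687 = √(-3129532 - 44*(-151))*(1/5107687) = √(-3129532 + 6644)*(1/5107687) = √(-3122888)*(1/5107687) = (2*I*√780722)*(1/5107687) = 2*I*√780722/5107687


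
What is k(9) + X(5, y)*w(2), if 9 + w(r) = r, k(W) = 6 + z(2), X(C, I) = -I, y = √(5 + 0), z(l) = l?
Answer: 8 + 7*√5 ≈ 23.652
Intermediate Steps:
y = √5 ≈ 2.2361
k(W) = 8 (k(W) = 6 + 2 = 8)
w(r) = -9 + r
k(9) + X(5, y)*w(2) = 8 + (-√5)*(-9 + 2) = 8 - √5*(-7) = 8 + 7*√5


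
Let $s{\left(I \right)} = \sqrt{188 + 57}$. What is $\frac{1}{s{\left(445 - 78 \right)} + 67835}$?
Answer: $\frac{13567}{920317396} - \frac{7 \sqrt{5}}{4601586980} \approx 1.4738 \cdot 10^{-5}$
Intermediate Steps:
$s{\left(I \right)} = 7 \sqrt{5}$ ($s{\left(I \right)} = \sqrt{245} = 7 \sqrt{5}$)
$\frac{1}{s{\left(445 - 78 \right)} + 67835} = \frac{1}{7 \sqrt{5} + 67835} = \frac{1}{67835 + 7 \sqrt{5}}$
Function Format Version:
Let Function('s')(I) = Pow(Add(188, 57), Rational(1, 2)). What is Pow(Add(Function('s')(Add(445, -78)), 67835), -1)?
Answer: Add(Rational(13567, 920317396), Mul(Rational(-7, 4601586980), Pow(5, Rational(1, 2)))) ≈ 1.4738e-5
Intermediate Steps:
Function('s')(I) = Mul(7, Pow(5, Rational(1, 2))) (Function('s')(I) = Pow(245, Rational(1, 2)) = Mul(7, Pow(5, Rational(1, 2))))
Pow(Add(Function('s')(Add(445, -78)), 67835), -1) = Pow(Add(Mul(7, Pow(5, Rational(1, 2))), 67835), -1) = Pow(Add(67835, Mul(7, Pow(5, Rational(1, 2)))), -1)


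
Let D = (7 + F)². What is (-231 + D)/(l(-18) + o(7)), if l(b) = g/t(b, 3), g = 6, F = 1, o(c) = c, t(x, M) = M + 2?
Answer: -835/41 ≈ -20.366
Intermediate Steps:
t(x, M) = 2 + M
l(b) = 6/5 (l(b) = 6/(2 + 3) = 6/5)
D = 64 (D = (7 + 1)² = 8² = 64)
(-231 + D)/(l(-18) + o(7)) = (-231 + 64)/(6/5 + 7) = -167/41/5 = -167*5/41 = -835/41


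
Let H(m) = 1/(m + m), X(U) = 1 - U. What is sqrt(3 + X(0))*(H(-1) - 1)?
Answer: -3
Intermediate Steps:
H(m) = 1/(2*m)
sqrt(3 + X(0))*(H(-1) - 1) = sqrt(3 + (1 - 1*0))*((1/2)/(-1) - 1) = sqrt(3 + (1 + 0))*((1/2)*(-1) - 1) = sqrt(3 + 1)*(-1/2 - 1) = sqrt(4)*(-3/2) = 2*(-3/2) = -3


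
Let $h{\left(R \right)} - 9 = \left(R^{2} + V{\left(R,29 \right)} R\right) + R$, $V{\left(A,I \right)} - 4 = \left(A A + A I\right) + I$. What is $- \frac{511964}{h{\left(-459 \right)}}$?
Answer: $\frac{255982}{45198873} \approx 0.0056635$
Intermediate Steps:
$V{\left(A,I \right)} = 4 + I + A^{2} + A I$ ($V{\left(A,I \right)} = 4 + \left(\left(A A + A I\right) + I\right) = 4 + \left(\left(A^{2} + A I\right) + I\right) = 4 + \left(I + A^{2} + A I\right) = 4 + I + A^{2} + A I$)
$h{\left(R \right)} = 9 + R + R^{2} + R \left(33 + R^{2} + 29 R\right)$ ($h{\left(R \right)} = 9 + \left(\left(R^{2} + \left(4 + 29 + R^{2} + R 29\right) R\right) + R\right) = 9 + \left(\left(R^{2} + \left(4 + 29 + R^{2} + 29 R\right) R\right) + R\right) = 9 + \left(\left(R^{2} + \left(33 + R^{2} + 29 R\right) R\right) + R\right) = 9 + \left(\left(R^{2} + R \left(33 + R^{2} + 29 R\right)\right) + R\right) = 9 + \left(R + R^{2} + R \left(33 + R^{2} + 29 R\right)\right) = 9 + R + R^{2} + R \left(33 + R^{2} + 29 R\right)$)
$- \frac{511964}{h{\left(-459 \right)}} = - \frac{511964}{9 + \left(-459\right)^{3} + 30 \left(-459\right)^{2} + 34 \left(-459\right)} = - \frac{511964}{9 - 96702579 + 30 \cdot 210681 - 15606} = - \frac{511964}{9 - 96702579 + 6320430 - 15606} = - \frac{511964}{-90397746} = \left(-511964\right) \left(- \frac{1}{90397746}\right) = \frac{255982}{45198873}$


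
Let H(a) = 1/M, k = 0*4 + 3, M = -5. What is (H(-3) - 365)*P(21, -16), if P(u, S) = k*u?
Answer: -115038/5 ≈ -23008.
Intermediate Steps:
k = 3 (k = 0 + 3 = 3)
P(u, S) = 3*u
H(a) = -⅕ (H(a) = 1/(-5) = -⅕)
(H(-3) - 365)*P(21, -16) = (-⅕ - 365)*(3*21) = -1826/5*63 = -115038/5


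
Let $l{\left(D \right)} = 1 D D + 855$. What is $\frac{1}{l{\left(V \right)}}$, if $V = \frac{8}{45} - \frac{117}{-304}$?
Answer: $\frac{187142400}{160065995809} \approx 0.0011692$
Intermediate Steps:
$V = \frac{7697}{13680}$ ($V = 8 \cdot \frac{1}{45} - - \frac{117}{304} = \frac{8}{45} + \frac{117}{304} = \frac{7697}{13680} \approx 0.56265$)
$l{\left(D \right)} = 855 + D^{2}$ ($l{\left(D \right)} = D D + 855 = D^{2} + 855 = 855 + D^{2}$)
$\frac{1}{l{\left(V \right)}} = \frac{1}{855 + \left(\frac{7697}{13680}\right)^{2}} = \frac{1}{855 + \frac{59243809}{187142400}} = \frac{1}{\frac{160065995809}{187142400}} = \frac{187142400}{160065995809}$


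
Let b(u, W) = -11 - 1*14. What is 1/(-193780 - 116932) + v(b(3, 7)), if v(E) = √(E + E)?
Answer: -1/310712 + 5*I*√2 ≈ -3.2184e-6 + 7.0711*I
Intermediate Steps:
b(u, W) = -25 (b(u, W) = -11 - 14 = -25)
v(E) = √2*√E (v(E) = √(2*E) = √2*√E)
1/(-193780 - 116932) + v(b(3, 7)) = 1/(-193780 - 116932) + √2*√(-25) = 1/(-310712) + √2*(5*I) = -1/310712 + 5*I*√2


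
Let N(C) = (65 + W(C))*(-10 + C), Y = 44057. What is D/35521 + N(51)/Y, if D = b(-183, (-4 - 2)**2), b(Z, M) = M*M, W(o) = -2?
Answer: 148848615/1564948697 ≈ 0.095114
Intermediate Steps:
b(Z, M) = M**2
D = 1296 (D = ((-4 - 2)**2)**2 = ((-6)**2)**2 = 36**2 = 1296)
N(C) = -630 + 63*C (N(C) = (65 - 2)*(-10 + C) = 63*(-10 + C) = -630 + 63*C)
D/35521 + N(51)/Y = 1296/35521 + (-630 + 63*51)/44057 = 1296*(1/35521) + (-630 + 3213)*(1/44057) = 1296/35521 + 2583*(1/44057) = 1296/35521 + 2583/44057 = 148848615/1564948697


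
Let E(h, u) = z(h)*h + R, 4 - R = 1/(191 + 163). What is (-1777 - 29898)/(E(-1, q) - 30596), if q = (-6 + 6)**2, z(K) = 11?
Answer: 11212950/10833463 ≈ 1.0350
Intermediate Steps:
q = 0 (q = 0**2 = 0)
R = 1415/354 (R = 4 - 1/(191 + 163) = 4 - 1/354 = 1415/354 ≈ 3.9972)
E(h, u) = 1415/354 + 11*h (E(h, u) = 11*h + 1415/354 = 1415/354 + 11*h)
(-1777 - 29898)/(E(-1, q) - 30596) = (-1777 - 29898)/((1415/354 + 11*(-1)) - 30596) = -31675/((1415/354 - 11) - 30596) = -31675/(-2479/354 - 30596) = -31675/(-10833463/354) = -31675*(-354/10833463) = 11212950/10833463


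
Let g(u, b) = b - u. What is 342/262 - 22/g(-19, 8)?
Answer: 1735/3537 ≈ 0.49053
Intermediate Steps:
342/262 - 22/g(-19, 8) = 342/262 - 22/(8 - 1*(-19)) = 342*(1/262) - 22/(8 + 19) = 171/131 - 22/27 = 1735/3537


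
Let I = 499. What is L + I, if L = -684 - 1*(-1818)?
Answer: 1633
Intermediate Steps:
L = 1134 (L = -684 + 1818 = 1134)
L + I = 1134 + 499 = 1633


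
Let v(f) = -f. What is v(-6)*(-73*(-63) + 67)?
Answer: 27996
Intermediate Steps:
v(-6)*(-73*(-63) + 67) = (-1*(-6))*(-73*(-63) + 67) = 6*(4599 + 67) = 6*4666 = 27996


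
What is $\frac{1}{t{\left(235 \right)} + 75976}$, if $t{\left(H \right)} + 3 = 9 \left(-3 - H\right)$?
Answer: $\frac{1}{73831} \approx 1.3544 \cdot 10^{-5}$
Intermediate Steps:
$t{\left(H \right)} = -30 - 9 H$ ($t{\left(H \right)} = -3 + 9 \left(-3 - H\right) = -3 - \left(27 + 9 H\right) = -30 - 9 H$)
$\frac{1}{t{\left(235 \right)} + 75976} = \frac{1}{\left(-30 - 2115\right) + 75976} = \frac{1}{-2145 + 75976} = \frac{1}{73831}$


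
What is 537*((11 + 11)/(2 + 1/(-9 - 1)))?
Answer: 118140/19 ≈ 6217.9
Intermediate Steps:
537*((11 + 11)/(2 + 1/(-9 - 1))) = 537*(22/(2 + 1/(-10))) = 537*(22/(2 - ⅒)) = 537*(22/(19/10)) = 537*(22*(10/19)) = 537*(220/19) = 118140/19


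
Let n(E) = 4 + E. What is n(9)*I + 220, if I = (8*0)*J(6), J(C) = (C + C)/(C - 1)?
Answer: 220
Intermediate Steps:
J(C) = 2*C/(-1 + C) (J(C) = (2*C)/(-1 + C) = 2*C/(-1 + C))
I = 0 (I = (8*0)*(2*6/(-1 + 6)) = 0*(2*6/5) = 0*(2*6*(⅕)) = 0*(12/5) = 0)
n(9)*I + 220 = (4 + 9)*0 + 220 = 13*0 + 220 = 0 + 220 = 220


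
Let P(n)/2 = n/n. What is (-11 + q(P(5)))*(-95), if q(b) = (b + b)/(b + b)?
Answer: 950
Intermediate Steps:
P(n) = 2 (P(n) = 2*(n/n) = 2*1 = 2)
q(b) = 1 (q(b) = (2*b)/((2*b)) = (2*b)*(1/(2*b)) = 1)
(-11 + q(P(5)))*(-95) = (-11 + 1)*(-95) = -10*(-95) = 950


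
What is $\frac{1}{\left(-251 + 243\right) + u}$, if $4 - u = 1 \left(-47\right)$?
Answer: $\frac{1}{43} \approx 0.023256$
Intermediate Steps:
$u = 51$ ($u = 4 - 1 \left(-47\right) = 4 - -47 = 4 + 47 = 51$)
$\frac{1}{\left(-251 + 243\right) + u} = \frac{1}{\left(-251 + 243\right) + 51} = \frac{1}{-8 + 51} = \frac{1}{43}$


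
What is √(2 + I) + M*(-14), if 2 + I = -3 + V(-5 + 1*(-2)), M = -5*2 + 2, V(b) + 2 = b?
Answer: 112 + 2*I*√3 ≈ 112.0 + 3.4641*I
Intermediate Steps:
V(b) = -2 + b
M = -8 (M = -10 + 2 = -8)
I = -14 (I = -2 + (-3 + (-2 + (-5 + 1*(-2)))) = -2 + (-3 + (-2 + (-5 - 2))) = -2 + (-3 + (-2 - 7)) = -2 + (-3 - 9) = -2 - 12 = -14)
√(2 + I) + M*(-14) = √(2 - 14) - 8*(-14) = √(-12) + 112 = 2*I*√3 + 112 = 112 + 2*I*√3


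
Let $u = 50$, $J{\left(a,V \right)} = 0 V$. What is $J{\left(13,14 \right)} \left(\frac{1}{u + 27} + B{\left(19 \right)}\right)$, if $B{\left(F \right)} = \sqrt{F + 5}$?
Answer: $0$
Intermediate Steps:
$J{\left(a,V \right)} = 0$
$B{\left(F \right)} = \sqrt{5 + F}$
$J{\left(13,14 \right)} \left(\frac{1}{u + 27} + B{\left(19 \right)}\right) = 0 \left(\frac{1}{50 + 27} + \sqrt{5 + 19}\right) = 0 \left(\frac{1}{77} + \sqrt{24}\right) = 0 \left(\frac{1}{77} + 2 \sqrt{6}\right) = 0$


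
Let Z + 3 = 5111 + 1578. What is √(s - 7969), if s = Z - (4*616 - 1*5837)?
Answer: √2090 ≈ 45.716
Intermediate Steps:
Z = 6686 (Z = -3 + (5111 + 1578) = -3 + 6689 = 6686)
s = 10059 (s = 6686 - (4*616 - 1*5837) = 6686 - (2464 - 5837) = 6686 - 1*(-3373) = 6686 + 3373 = 10059)
√(s - 7969) = √(10059 - 7969) = √2090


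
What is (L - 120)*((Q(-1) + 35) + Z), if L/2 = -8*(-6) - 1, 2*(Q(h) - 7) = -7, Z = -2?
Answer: -949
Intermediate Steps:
Q(h) = 7/2 (Q(h) = 7 + (½)*(-7) = 7 - 7/2 = 7/2)
L = 94 (L = 2*(-8*(-6) - 1) = 2*(48 - 1) = 2*47 = 94)
(L - 120)*((Q(-1) + 35) + Z) = (94 - 120)*((7/2 + 35) - 2) = -26*(77/2 - 2) = -26*73/2 = -949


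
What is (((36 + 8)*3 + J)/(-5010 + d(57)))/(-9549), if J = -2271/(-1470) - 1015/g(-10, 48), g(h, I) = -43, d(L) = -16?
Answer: 3311141/1011218283180 ≈ 3.2744e-6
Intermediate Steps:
J = 529901/21070 (J = -2271/(-1470) - 1015/(-43) = -2271*(-1/1470) - 1015*(-1/43) = 757/490 + 1015/43 = 529901/21070 ≈ 25.150)
(((36 + 8)*3 + J)/(-5010 + d(57)))/(-9549) = (((36 + 8)*3 + 529901/21070)/(-5010 - 16))/(-9549) = ((44*3 + 529901/21070)/(-5026))*(-1/9549) = ((132 + 529901/21070)*(-1/5026))*(-1/9549) = ((3311141/21070)*(-1/5026))*(-1/9549) = -3311141/105897820*(-1/9549) = 3311141/1011218283180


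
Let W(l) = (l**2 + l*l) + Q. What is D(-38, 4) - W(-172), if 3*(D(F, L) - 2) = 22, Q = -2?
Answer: -177470/3 ≈ -59157.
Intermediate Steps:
D(F, L) = 28/3 (D(F, L) = 2 + (1/3)*22 = 2 + 22/3 = 28/3)
W(l) = -2 + 2*l**2 (W(l) = (l**2 + l*l) - 2 = (l**2 + l**2) - 2 = 2*l**2 - 2 = -2 + 2*l**2)
D(-38, 4) - W(-172) = 28/3 - (-2 + 2*(-172)**2) = 28/3 - (-2 + 2*29584) = 28/3 - (-2 + 59168) = 28/3 - 1*59166 = 28/3 - 59166 = -177470/3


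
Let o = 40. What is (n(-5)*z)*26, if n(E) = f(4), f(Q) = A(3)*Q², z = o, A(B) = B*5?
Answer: 249600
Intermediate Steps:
A(B) = 5*B
z = 40
f(Q) = 15*Q² (f(Q) = (5*3)*Q² = 15*Q²)
n(E) = 240 (n(E) = 15*4² = 15*16 = 240)
(n(-5)*z)*26 = (240*40)*26 = 9600*26 = 249600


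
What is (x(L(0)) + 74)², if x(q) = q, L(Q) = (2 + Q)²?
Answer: 6084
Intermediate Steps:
(x(L(0)) + 74)² = ((2 + 0)² + 74)² = (2² + 74)² = (4 + 74)² = 78² = 6084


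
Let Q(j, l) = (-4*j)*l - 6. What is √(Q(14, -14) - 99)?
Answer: √679 ≈ 26.058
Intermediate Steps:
Q(j, l) = -6 - 4*j*l (Q(j, l) = -4*j*l - 6 = -6 - 4*j*l)
√(Q(14, -14) - 99) = √((-6 - 4*14*(-14)) - 99) = √((-6 + 784) - 99) = √(778 - 99) = √679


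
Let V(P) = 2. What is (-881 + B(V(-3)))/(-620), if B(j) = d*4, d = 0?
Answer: 881/620 ≈ 1.4210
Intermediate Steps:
B(j) = 0 (B(j) = 0*4 = 0)
(-881 + B(V(-3)))/(-620) = (-881 + 0)/(-620) = -1/620*(-881) = 881/620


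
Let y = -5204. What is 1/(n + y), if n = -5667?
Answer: -1/10871 ≈ -9.1988e-5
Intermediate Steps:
1/(n + y) = 1/(-5667 - 5204) = 1/(-10871) = -1/10871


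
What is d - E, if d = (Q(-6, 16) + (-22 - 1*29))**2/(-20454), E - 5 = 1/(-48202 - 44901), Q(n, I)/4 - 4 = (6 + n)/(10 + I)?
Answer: -1376524933/272046966 ≈ -5.0599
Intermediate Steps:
Q(n, I) = 16 + 4*(6 + n)/(10 + I) (Q(n, I) = 16 + 4*((6 + n)/(10 + I)) = 16 + 4*(6 + n)/(10 + I))
E = 465514/93103 (E = 5 + 1/(-48202 - 44901) = 5 + 1/(-93103) = 5 - 1/93103 = 465514/93103 ≈ 5.0000)
d = -175/2922 (d = (4*(46 - 6 + 4*16)/(10 + 16) + (-22 - 1*29))**2/(-20454) = (4*(46 - 6 + 64)/26 + (-22 - 29))**2*(-1/20454) = (4*(1/26)*104 - 51)**2*(-1/20454) = (16 - 51)**2*(-1/20454) = (-35)**2*(-1/20454) = 1225*(-1/20454) = -175/2922 ≈ -0.059891)
d - E = -175/2922 - 1*465514/93103 = -175/2922 - 465514/93103 = -1376524933/272046966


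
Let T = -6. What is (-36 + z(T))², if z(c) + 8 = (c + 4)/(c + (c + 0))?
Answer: 69169/36 ≈ 1921.4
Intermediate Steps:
z(c) = -8 + (4 + c)/(2*c) (z(c) = -8 + (c + 4)/(c + (c + 0)) = -8 + (4 + c)/(c + c) = -8 + (4 + c)/((2*c)) = -8 + (4 + c)*(1/(2*c)) = -8 + (4 + c)/(2*c))
(-36 + z(T))² = (-36 + (-15/2 + 2/(-6)))² = (-36 + (-15/2 + 2*(-⅙)))² = (-36 + (-15/2 - ⅓))² = (-36 - 47/6)² = (-263/6)² = 69169/36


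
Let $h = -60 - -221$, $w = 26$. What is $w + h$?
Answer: $187$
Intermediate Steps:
$h = 161$ ($h = -60 + 221 = 161$)
$w + h = 26 + 161 = 187$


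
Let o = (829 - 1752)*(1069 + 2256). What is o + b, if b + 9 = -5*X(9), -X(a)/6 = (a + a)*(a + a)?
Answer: -3059264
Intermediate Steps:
o = -3068975 (o = -923*3325 = -3068975)
X(a) = -24*a² (X(a) = -6*(a + a)*(a + a) = -6*2*a*2*a = -24*a²)
b = 9711 (b = -9 - (-120)*9² = -9 - (-120)*81 = -9 - 5*(-1944) = -9 + 9720 = 9711)
o + b = -3068975 + 9711 = -3059264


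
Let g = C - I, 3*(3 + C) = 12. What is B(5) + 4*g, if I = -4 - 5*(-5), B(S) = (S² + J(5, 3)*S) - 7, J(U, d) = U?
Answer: -37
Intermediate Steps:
C = 1 (C = -3 + (⅓)*12 = -3 + 4 = 1)
B(S) = -7 + S² + 5*S (B(S) = (S² + 5*S) - 7 = -7 + S² + 5*S)
I = 21 (I = -4 + 25 = 21)
g = -20 (g = 1 - 1*21 = 1 - 21 = -20)
B(5) + 4*g = (-7 + 5² + 5*5) + 4*(-20) = (-7 + 25 + 25) - 80 = 43 - 80 = -37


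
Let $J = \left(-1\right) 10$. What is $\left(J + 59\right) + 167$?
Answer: $216$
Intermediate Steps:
$J = -10$
$\left(J + 59\right) + 167 = \left(-10 + 59\right) + 167 = 49 + 167 = 216$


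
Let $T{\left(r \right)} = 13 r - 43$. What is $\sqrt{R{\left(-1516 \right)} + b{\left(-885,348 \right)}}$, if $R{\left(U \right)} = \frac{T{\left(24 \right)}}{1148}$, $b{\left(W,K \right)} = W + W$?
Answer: $\frac{i \sqrt{583095317}}{574} \approx 42.069 i$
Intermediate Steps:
$T{\left(r \right)} = -43 + 13 r$
$b{\left(W,K \right)} = 2 W$
$R{\left(U \right)} = \frac{269}{1148}$ ($R{\left(U \right)} = \frac{-43 + 13 \cdot 24}{1148} = \left(-43 + 312\right) \frac{1}{1148} = 269 \cdot \frac{1}{1148} = \frac{269}{1148}$)
$\sqrt{R{\left(-1516 \right)} + b{\left(-885,348 \right)}} = \sqrt{\frac{269}{1148} + 2 \left(-885\right)} = \sqrt{\frac{269}{1148} - 1770} = \sqrt{- \frac{2031691}{1148}} = \frac{i \sqrt{583095317}}{574}$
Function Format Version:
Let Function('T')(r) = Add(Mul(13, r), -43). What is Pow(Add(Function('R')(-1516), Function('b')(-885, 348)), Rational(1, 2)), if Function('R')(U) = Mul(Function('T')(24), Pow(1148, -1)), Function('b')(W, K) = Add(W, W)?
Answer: Mul(Rational(1, 574), I, Pow(583095317, Rational(1, 2))) ≈ Mul(42.069, I)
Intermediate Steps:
Function('T')(r) = Add(-43, Mul(13, r))
Function('b')(W, K) = Mul(2, W)
Function('R')(U) = Rational(269, 1148) (Function('R')(U) = Mul(Add(-43, Mul(13, 24)), Pow(1148, -1)) = Mul(Add(-43, 312), Rational(1, 1148)) = Mul(269, Rational(1, 1148)) = Rational(269, 1148))
Pow(Add(Function('R')(-1516), Function('b')(-885, 348)), Rational(1, 2)) = Pow(Add(Rational(269, 1148), Mul(2, -885)), Rational(1, 2)) = Pow(Add(Rational(269, 1148), -1770), Rational(1, 2)) = Pow(Rational(-2031691, 1148), Rational(1, 2)) = Mul(Rational(1, 574), I, Pow(583095317, Rational(1, 2)))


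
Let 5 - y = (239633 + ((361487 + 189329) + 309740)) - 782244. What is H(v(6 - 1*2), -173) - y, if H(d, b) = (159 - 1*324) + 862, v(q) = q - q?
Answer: 318637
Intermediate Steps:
v(q) = 0
H(d, b) = 697 (H(d, b) = (159 - 324) + 862 = -165 + 862 = 697)
y = -317940 (y = 5 - ((239633 + ((361487 + 189329) + 309740)) - 782244) = 5 - ((239633 + (550816 + 309740)) - 782244) = 5 - ((239633 + 860556) - 782244) = 5 - (1100189 - 782244) = 5 - 1*317945 = 5 - 317945 = -317940)
H(v(6 - 1*2), -173) - y = 697 - 1*(-317940) = 697 + 317940 = 318637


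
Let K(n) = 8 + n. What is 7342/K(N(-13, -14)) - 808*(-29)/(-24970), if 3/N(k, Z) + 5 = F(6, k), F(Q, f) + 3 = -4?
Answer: 366296284/387035 ≈ 946.42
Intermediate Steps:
F(Q, f) = -7 (F(Q, f) = -3 - 4 = -7)
N(k, Z) = -¼ (N(k, Z) = 3/(-5 - 7) = 3/(-12) = 3*(-1/12) = -¼)
7342/K(N(-13, -14)) - 808*(-29)/(-24970) = 7342/(8 - ¼) - 808*(-29)/(-24970) = 7342/(31/4) + 23432*(-1/24970) = 7342*(4/31) - 11716/12485 = 29368/31 - 11716/12485 = 366296284/387035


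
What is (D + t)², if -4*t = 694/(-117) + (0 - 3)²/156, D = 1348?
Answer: 6381711702025/3504384 ≈ 1.8211e+6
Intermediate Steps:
t = 2749/1872 (t = -(694/(-117) + (0 - 3)²/156)/4 = -(694*(-1/117) + (-3)²*(1/156))/4 = -(-694/117 + 9*(1/156))/4 = -(-694/117 + 3/52)/4 = -¼*(-2749/468) = 2749/1872 ≈ 1.4685)
(D + t)² = (1348 + 2749/1872)² = (2526205/1872)² = 6381711702025/3504384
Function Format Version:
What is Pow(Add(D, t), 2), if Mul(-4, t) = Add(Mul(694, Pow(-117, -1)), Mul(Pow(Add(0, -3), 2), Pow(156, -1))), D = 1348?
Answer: Rational(6381711702025, 3504384) ≈ 1.8211e+6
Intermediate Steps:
t = Rational(2749, 1872) (t = Mul(Rational(-1, 4), Add(Mul(694, Pow(-117, -1)), Mul(Pow(Add(0, -3), 2), Pow(156, -1)))) = Mul(Rational(-1, 4), Add(Mul(694, Rational(-1, 117)), Mul(Pow(-3, 2), Rational(1, 156)))) = Mul(Rational(-1, 4), Add(Rational(-694, 117), Mul(9, Rational(1, 156)))) = Mul(Rational(-1, 4), Add(Rational(-694, 117), Rational(3, 52))) = Mul(Rational(-1, 4), Rational(-2749, 468)) = Rational(2749, 1872) ≈ 1.4685)
Pow(Add(D, t), 2) = Pow(Add(1348, Rational(2749, 1872)), 2) = Pow(Rational(2526205, 1872), 2) = Rational(6381711702025, 3504384)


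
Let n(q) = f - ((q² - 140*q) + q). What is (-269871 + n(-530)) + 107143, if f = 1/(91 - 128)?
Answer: -19140027/37 ≈ -5.1730e+5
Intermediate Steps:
f = -1/37 (f = 1/(-37) = -1/37 ≈ -0.027027)
n(q) = -1/37 - q² + 139*q (n(q) = -1/37 - ((q² - 140*q) + q) = -1/37 - (q² - 139*q) = -1/37 + (-q² + 139*q) = -1/37 - q² + 139*q)
(-269871 + n(-530)) + 107143 = (-269871 + (-1/37 - 1*(-530)² + 139*(-530))) + 107143 = (-269871 + (-1/37 - 1*280900 - 73670)) + 107143 = (-269871 + (-1/37 - 280900 - 73670)) + 107143 = (-269871 - 13119091/37) + 107143 = -23104318/37 + 107143 = -19140027/37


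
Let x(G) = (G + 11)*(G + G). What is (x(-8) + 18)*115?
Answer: -3450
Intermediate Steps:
x(G) = 2*G*(11 + G) (x(G) = (11 + G)*(2*G) = 2*G*(11 + G))
(x(-8) + 18)*115 = (2*(-8)*(11 - 8) + 18)*115 = (2*(-8)*3 + 18)*115 = (-48 + 18)*115 = -30*115 = -3450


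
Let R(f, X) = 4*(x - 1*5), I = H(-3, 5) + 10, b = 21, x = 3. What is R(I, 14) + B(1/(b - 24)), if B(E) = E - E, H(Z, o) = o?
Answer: -8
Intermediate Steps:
I = 15 (I = 5 + 10 = 15)
B(E) = 0
R(f, X) = -8 (R(f, X) = 4*(3 - 1*5) = 4*(3 - 5) = 4*(-2) = -8)
R(I, 14) + B(1/(b - 24)) = -8 + 0 = -8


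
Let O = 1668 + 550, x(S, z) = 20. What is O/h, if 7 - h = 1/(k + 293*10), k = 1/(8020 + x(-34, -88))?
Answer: 52249871818/164892367 ≈ 316.87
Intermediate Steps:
O = 2218
k = 1/8040 (k = 1/(8020 + 20) = 1/8040 ≈ 0.00012438)
h = 164892367/23557201 (h = 7 - 1/(1/8040 + 293*10) = 7 - 1/(1/8040 + 2930) = 7 - 1/23557201/8040 = 7 - 1*8040/23557201 = 7 - 8040/23557201 = 164892367/23557201 ≈ 6.9997)
O/h = 2218/(164892367/23557201) = 2218*(23557201/164892367) = 52249871818/164892367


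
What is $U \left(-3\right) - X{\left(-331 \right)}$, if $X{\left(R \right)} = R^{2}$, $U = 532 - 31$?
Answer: $-111064$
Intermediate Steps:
$U = 501$
$U \left(-3\right) - X{\left(-331 \right)} = 501 \left(-3\right) - \left(-331\right)^{2} = -1503 - 109561 = -111064$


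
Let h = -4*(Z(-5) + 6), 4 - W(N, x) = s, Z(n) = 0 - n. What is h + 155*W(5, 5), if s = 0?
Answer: 576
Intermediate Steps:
Z(n) = -n
W(N, x) = 4 (W(N, x) = 4 - 1*0 = 4 + 0 = 4)
h = -44 (h = -4*(-1*(-5) + 6) = -4*(5 + 6) = -4*11 = -44)
h + 155*W(5, 5) = -44 + 155*4 = -44 + 620 = 576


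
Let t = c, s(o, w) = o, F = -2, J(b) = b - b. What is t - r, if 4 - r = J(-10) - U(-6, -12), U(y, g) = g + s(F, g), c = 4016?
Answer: 4026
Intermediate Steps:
J(b) = 0
U(y, g) = -2 + g (U(y, g) = g - 2 = -2 + g)
r = -10 (r = 4 - (0 - (-2 - 12)) = 4 - (0 - 1*(-14)) = 4 - (0 + 14) = 4 - 1*14 = 4 - 14 = -10)
t = 4016
t - r = 4016 - 1*(-10) = 4016 + 10 = 4026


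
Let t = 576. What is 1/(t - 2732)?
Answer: -1/2156 ≈ -0.00046382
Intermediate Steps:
1/(t - 2732) = 1/(576 - 2732) = 1/(-2156) = -1/2156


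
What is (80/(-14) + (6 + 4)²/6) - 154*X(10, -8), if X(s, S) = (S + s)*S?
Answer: 51974/21 ≈ 2475.0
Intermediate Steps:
X(s, S) = S*(S + s)
(80/(-14) + (6 + 4)²/6) - 154*X(10, -8) = (80/(-14) + (6 + 4)²/6) - (-1232)*(-8 + 10) = (80*(-1/14) + 10²*(⅙)) - (-1232)*2 = (-40/7 + 100*(⅙)) - 154*(-16) = (-40/7 + 50/3) + 2464 = 230/21 + 2464 = 51974/21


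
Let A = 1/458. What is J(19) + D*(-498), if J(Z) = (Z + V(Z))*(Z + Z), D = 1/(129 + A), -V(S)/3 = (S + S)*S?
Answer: -4820573722/59083 ≈ -81590.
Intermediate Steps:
A = 1/458 ≈ 0.0021834
V(S) = -6*S² (V(S) = -3*(S + S)*S = -3*2*S*S = -6*S²)
D = 458/59083 (D = 1/(129 + 1/458) = 1/(59083/458) = 458/59083 ≈ 0.0077518)
J(Z) = 2*Z*(Z - 6*Z²) (J(Z) = (Z - 6*Z²)*(Z + Z) = (Z - 6*Z²)*(2*Z) = 2*Z*(Z - 6*Z²))
J(19) + D*(-498) = 19²*(2 - 12*19) + (458/59083)*(-498) = 361*(2 - 228) - 228084/59083 = 361*(-226) - 228084/59083 = -81586 - 228084/59083 = -4820573722/59083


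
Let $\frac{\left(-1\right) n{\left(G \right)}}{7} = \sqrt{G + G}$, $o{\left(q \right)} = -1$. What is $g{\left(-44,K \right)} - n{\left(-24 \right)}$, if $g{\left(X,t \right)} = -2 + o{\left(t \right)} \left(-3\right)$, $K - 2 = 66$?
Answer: $1 + 28 i \sqrt{3} \approx 1.0 + 48.497 i$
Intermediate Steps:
$K = 68$ ($K = 2 + 66 = 68$)
$g{\left(X,t \right)} = 1$ ($g{\left(X,t \right)} = -2 - -3 = -2 + 3 = 1$)
$n{\left(G \right)} = - 7 \sqrt{2} \sqrt{G}$ ($n{\left(G \right)} = - 7 \sqrt{G + G} = - 7 \sqrt{2 G} = - 7 \sqrt{2} \sqrt{G}$)
$g{\left(-44,K \right)} - n{\left(-24 \right)} = 1 - - 7 \sqrt{2} \sqrt{-24} = 1 - - 7 \sqrt{2} \cdot 2 i \sqrt{6} = 1 - - 28 i \sqrt{3} = 1 + 28 i \sqrt{3}$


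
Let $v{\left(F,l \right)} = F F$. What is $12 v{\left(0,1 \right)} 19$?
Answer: $0$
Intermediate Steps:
$v{\left(F,l \right)} = F^{2}$
$12 v{\left(0,1 \right)} 19 = 12 \cdot 0^{2} \cdot 19 = 12 \cdot 0 \cdot 19 = 0 \cdot 19 = 0$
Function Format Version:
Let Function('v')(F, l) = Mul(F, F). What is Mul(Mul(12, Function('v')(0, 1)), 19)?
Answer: 0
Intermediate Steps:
Function('v')(F, l) = Pow(F, 2)
Mul(Mul(12, Function('v')(0, 1)), 19) = Mul(Mul(12, Pow(0, 2)), 19) = Mul(Mul(12, 0), 19) = Mul(0, 19) = 0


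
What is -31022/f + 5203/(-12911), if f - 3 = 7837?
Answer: -220658281/50611120 ≈ -4.3599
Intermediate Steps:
f = 7840 (f = 3 + 7837 = 7840)
-31022/f + 5203/(-12911) = -31022/7840 + 5203/(-12911) = -31022*1/7840 + 5203*(-1/12911) = -15511/3920 - 5203/12911 = -220658281/50611120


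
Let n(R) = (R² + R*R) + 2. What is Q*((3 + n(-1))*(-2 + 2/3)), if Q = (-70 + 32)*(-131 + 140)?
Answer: 3192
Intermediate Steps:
n(R) = 2 + 2*R² (n(R) = (R² + R²) + 2 = 2*R² + 2 = 2 + 2*R²)
Q = -342 (Q = -38*9 = -342)
Q*((3 + n(-1))*(-2 + 2/3)) = -342*(3 + (2 + 2*(-1)²))*(-2 + 2/3) = -342*(3 + (2 + 2*1))*(-2 + 2*(⅓)) = -342*(3 + (2 + 2))*(-2 + ⅔) = -342*(3 + 4)*(-4)/3 = -2394*(-4)/3 = -342*(-28/3) = 3192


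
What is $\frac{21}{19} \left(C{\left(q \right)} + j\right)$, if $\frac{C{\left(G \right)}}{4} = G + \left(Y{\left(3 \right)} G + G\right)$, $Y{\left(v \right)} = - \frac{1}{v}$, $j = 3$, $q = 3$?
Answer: $\frac{483}{19} \approx 25.421$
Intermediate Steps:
$C{\left(G \right)} = \frac{20 G}{3}$ ($C{\left(G \right)} = 4 \left(G + \left(- \frac{1}{3} G + G\right)\right) = 4 \left(G + \left(\left(-1\right) \frac{1}{3} G + G\right)\right) = 4 \left(G + \left(- \frac{G}{3} + G\right)\right) = 4 \left(G + \frac{2 G}{3}\right) = 4 \frac{5 G}{3} = \frac{20 G}{3}$)
$\frac{21}{19} \left(C{\left(q \right)} + j\right) = \frac{21}{19} \left(\frac{20}{3} \cdot 3 + 3\right) = 21 \cdot \frac{1}{19} \left(20 + 3\right) = \frac{21}{19} \cdot 23 = \frac{483}{19}$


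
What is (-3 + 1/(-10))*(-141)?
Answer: 4371/10 ≈ 437.10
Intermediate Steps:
(-3 + 1/(-10))*(-141) = (-3 - 1/10)*(-141) = -31/10*(-141) = 4371/10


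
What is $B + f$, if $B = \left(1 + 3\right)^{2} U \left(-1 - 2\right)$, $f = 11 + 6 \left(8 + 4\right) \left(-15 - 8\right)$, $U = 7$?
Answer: $-1981$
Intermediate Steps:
$f = -1645$ ($f = 11 + 6 \cdot 12 \left(-23\right) = 11 + 6 \left(-276\right) = 11 - 1656 = -1645$)
$B = -336$ ($B = \left(1 + 3\right)^{2} \cdot 7 \left(-1 - 2\right) = 4^{2} \cdot 7 \left(-1 - 2\right) = 16 \cdot 7 \left(-3\right) = 112 \left(-3\right) = -336$)
$B + f = -336 - 1645 = -1981$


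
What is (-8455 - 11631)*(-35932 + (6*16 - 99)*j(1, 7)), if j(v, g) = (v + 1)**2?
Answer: 721971184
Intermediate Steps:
j(v, g) = (1 + v)**2
(-8455 - 11631)*(-35932 + (6*16 - 99)*j(1, 7)) = (-8455 - 11631)*(-35932 + (6*16 - 99)*(1 + 1)**2) = -20086*(-35932 + (96 - 99)*2**2) = -20086*(-35932 - 3*4) = -20086*(-35932 - 12) = -20086*(-35944) = 721971184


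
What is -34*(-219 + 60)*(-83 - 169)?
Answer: -1362312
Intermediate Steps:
-34*(-219 + 60)*(-83 - 169) = -(-5406)*(-252) = -34*40068 = -1362312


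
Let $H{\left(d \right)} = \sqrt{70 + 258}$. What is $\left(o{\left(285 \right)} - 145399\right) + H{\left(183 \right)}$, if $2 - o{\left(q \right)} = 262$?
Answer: $-145659 + 2 \sqrt{82} \approx -1.4564 \cdot 10^{5}$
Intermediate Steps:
$o{\left(q \right)} = -260$ ($o{\left(q \right)} = 2 - 262 = -260$)
$H{\left(d \right)} = 2 \sqrt{82}$ ($H{\left(d \right)} = \sqrt{328} = 2 \sqrt{82}$)
$\left(o{\left(285 \right)} - 145399\right) + H{\left(183 \right)} = \left(-260 - 145399\right) + 2 \sqrt{82} = -145659 + 2 \sqrt{82}$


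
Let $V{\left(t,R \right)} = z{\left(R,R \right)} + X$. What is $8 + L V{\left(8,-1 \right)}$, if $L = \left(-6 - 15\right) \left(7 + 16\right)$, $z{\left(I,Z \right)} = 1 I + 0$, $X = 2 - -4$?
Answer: $-2407$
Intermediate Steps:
$X = 6$ ($X = 2 + 4 = 6$)
$z{\left(I,Z \right)} = I$ ($z{\left(I,Z \right)} = I + 0 = I$)
$V{\left(t,R \right)} = 6 + R$ ($V{\left(t,R \right)} = R + 6 = 6 + R$)
$L = -483$ ($L = \left(-21\right) 23 = -483$)
$8 + L V{\left(8,-1 \right)} = 8 - 483 \left(6 - 1\right) = 8 - 2415 = -2407$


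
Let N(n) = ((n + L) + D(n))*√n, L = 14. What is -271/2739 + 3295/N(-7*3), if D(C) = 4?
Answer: -271/2739 + 3295*I*√21/63 ≈ -0.098941 + 239.68*I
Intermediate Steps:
N(n) = √n*(18 + n) (N(n) = ((n + 14) + 4)*√n = ((14 + n) + 4)*√n = (18 + n)*√n = √n*(18 + n))
-271/2739 + 3295/N(-7*3) = -271/2739 + 3295/((√(-7*3)*(18 - 7*3))) = -271*1/2739 + 3295/((√(-21)*(18 - 21))) = -271/2739 + 3295/(((I*√21)*(-3))) = -271/2739 + 3295/((-3*I*√21)) = -271/2739 + 3295*(I*√21/63) = -271/2739 + 3295*I*√21/63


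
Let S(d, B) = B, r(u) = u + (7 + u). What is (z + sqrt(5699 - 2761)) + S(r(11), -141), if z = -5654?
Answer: -5795 + sqrt(2938) ≈ -5740.8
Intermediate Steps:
r(u) = 7 + 2*u
(z + sqrt(5699 - 2761)) + S(r(11), -141) = (-5654 + sqrt(5699 - 2761)) - 141 = (-5654 + sqrt(2938)) - 141 = -5795 + sqrt(2938)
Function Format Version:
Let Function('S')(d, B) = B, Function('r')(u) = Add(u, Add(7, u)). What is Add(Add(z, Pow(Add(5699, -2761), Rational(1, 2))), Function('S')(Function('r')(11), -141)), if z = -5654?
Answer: Add(-5795, Pow(2938, Rational(1, 2))) ≈ -5740.8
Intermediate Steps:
Function('r')(u) = Add(7, Mul(2, u))
Add(Add(z, Pow(Add(5699, -2761), Rational(1, 2))), Function('S')(Function('r')(11), -141)) = Add(Add(-5654, Pow(Add(5699, -2761), Rational(1, 2))), -141) = Add(Add(-5654, Pow(2938, Rational(1, 2))), -141) = Add(-5795, Pow(2938, Rational(1, 2)))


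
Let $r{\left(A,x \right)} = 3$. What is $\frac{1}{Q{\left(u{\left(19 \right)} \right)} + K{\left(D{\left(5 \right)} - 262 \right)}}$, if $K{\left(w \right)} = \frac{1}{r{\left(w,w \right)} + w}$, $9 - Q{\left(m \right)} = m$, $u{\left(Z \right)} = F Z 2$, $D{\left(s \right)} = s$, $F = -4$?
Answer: $\frac{254}{40893} \approx 0.0062113$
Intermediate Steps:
$u{\left(Z \right)} = - 8 Z$ ($u{\left(Z \right)} = - 4 Z 2 = - 8 Z$)
$Q{\left(m \right)} = 9 - m$
$K{\left(w \right)} = \frac{1}{3 + w}$
$\frac{1}{Q{\left(u{\left(19 \right)} \right)} + K{\left(D{\left(5 \right)} - 262 \right)}} = \frac{1}{\left(9 - \left(-8\right) 19\right) + \frac{1}{3 + \left(5 - 262\right)}} = \frac{1}{\left(9 - -152\right) + \frac{1}{3 - 257}} = \frac{1}{\left(9 + 152\right) + \frac{1}{-254}} = \frac{1}{161 - \frac{1}{254}} = \frac{1}{\frac{40893}{254}} = \frac{254}{40893}$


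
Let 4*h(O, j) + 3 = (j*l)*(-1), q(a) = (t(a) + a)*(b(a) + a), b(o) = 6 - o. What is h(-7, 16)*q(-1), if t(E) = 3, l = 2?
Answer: -105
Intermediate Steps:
q(a) = 18 + 6*a (q(a) = (3 + a)*((6 - a) + a) = (3 + a)*6 = 18 + 6*a)
h(O, j) = -¾ - j/2 (h(O, j) = -¾ + ((j*2)*(-1))/4 = -¾ + ((2*j)*(-1))/4 = -¾ + (-2*j)/4 = -¾ - j/2)
h(-7, 16)*q(-1) = (-¾ - ½*16)*(18 + 6*(-1)) = (-¾ - 8)*(18 - 6) = -35/4*12 = -105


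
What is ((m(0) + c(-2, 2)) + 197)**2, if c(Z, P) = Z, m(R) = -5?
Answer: 36100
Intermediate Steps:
((m(0) + c(-2, 2)) + 197)**2 = ((-5 - 2) + 197)**2 = (-7 + 197)**2 = 190**2 = 36100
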